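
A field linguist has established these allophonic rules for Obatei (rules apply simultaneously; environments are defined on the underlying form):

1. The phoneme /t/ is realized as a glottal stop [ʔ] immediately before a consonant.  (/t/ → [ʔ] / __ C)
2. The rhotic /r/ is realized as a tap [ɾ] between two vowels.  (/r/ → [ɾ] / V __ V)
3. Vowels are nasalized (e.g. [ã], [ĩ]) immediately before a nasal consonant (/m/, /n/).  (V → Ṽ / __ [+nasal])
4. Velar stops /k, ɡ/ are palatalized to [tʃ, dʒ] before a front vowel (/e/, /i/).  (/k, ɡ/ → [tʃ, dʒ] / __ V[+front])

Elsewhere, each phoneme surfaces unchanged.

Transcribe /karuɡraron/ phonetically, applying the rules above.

/k/ (word-initial) fails the environment for rule 4, so it stays [k].
/a/ (between /k/ and /r/) is in the target of rule 3 but the environment (before a nasal consonant) is not met → [a].
/r/ — between /a/ and /u/, between two vowels — surfaces as [ɾ] (rule 2).
/u/ — between /r/ and /ɡ/; rule 3 does not apply here → [u].
/ɡ/ (between /u/ and /r/) fails the environment for rule 4, so it stays [ɡ].
/r/ (between /ɡ/ and /a/) fails the environment for rule 2, so it stays [r].
/a/ (between /r/ and /r/) fails the environment for rule 3, so it stays [a].
/r/ — between /a/ and /o/, between two vowels — surfaces as [ɾ] (rule 2).
/o/ meets the environment for rule 3 (before a nasal consonant) → [õ].
/n/ (word-final) is unaffected → [n].

[kaɾuɡraɾõn]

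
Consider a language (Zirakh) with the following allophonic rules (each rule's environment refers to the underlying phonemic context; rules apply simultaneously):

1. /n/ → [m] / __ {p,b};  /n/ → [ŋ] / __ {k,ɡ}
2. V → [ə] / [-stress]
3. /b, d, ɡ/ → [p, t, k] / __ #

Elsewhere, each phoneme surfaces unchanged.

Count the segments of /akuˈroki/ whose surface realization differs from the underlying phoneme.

3

Segments that undergo a rule: /a/ → [ə] (rule 2); /u/ → [ə] (rule 2); /i/ → [ə] (rule 2).
All other segments surface unchanged.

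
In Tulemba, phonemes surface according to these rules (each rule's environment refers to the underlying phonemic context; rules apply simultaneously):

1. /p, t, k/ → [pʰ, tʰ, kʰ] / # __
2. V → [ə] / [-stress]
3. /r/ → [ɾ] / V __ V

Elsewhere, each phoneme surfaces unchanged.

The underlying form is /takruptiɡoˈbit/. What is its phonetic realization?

Rule 1 applies to /t/ (word-initial: word-initially) → [tʰ].
/a/ (between /t/ and /k/) occurs in an unstressed syllable → [ə] by rule 2.
/k/ (between /a/ and /r/) fails the environment for rule 1, so it stays [k].
/r/ (between /k/ and /u/) is in the target of rule 3 but the environment (between two vowels) is not met → [r].
/u/ (between /r/ and /p/) occurs in an unstressed syllable → [ə] by rule 2.
/p/ (between /u/ and /t/) fails the environment for rule 1, so it stays [p].
/t/ (between /p/ and /i/): rule 1 targets it, but not word-initially → unchanged [t].
/i/ meets the environment for rule 2 (in an unstressed syllable) → [ə].
/ɡ/ (between /i/ and /o/) is unaffected → [ɡ].
Rule 2 applies to /o/ (between /ɡ/ and /b/: in an unstressed syllable) → [ə].
/b/ stays [b].
/i/ (between /b/ and /t/) fails the environment for rule 2, so it stays [i].
/t/ (word-final): rule 1 targets it, but not word-initially → unchanged [t].

[tʰəkrəptəɡəˈbit]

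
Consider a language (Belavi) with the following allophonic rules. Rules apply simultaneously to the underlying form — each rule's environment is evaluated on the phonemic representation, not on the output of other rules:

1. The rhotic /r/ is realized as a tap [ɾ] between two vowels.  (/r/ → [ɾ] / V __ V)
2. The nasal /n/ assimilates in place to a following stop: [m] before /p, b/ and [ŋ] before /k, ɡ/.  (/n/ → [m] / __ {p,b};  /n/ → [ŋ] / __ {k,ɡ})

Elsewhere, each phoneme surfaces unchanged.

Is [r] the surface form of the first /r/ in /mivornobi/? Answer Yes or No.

/r/ (between /o/ and /n/): rule 1 targets it, but not between two vowels → unchanged [r].
The actual realization is [r], which matches [r].

Yes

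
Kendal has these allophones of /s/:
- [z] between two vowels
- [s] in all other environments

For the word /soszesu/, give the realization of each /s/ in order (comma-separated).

[s], [s], [z]

Occurrence 1 (position 1): no conditioning environment matches → elsewhere allophone [s].
Occurrence 2 (position 3): no conditioning environment matches → elsewhere allophone [s].
Occurrence 3 (position 6): between two vowels → [z].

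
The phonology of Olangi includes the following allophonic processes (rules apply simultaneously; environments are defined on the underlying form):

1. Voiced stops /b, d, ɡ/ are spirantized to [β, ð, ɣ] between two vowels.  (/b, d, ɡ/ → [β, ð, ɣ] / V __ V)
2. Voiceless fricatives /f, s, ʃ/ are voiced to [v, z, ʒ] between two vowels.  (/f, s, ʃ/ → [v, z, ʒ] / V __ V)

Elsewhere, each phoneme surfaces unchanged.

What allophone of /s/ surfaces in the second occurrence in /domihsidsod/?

/s/ (between /d/ and /o/) fails the environment for rule 2, so it stays [s].

[s]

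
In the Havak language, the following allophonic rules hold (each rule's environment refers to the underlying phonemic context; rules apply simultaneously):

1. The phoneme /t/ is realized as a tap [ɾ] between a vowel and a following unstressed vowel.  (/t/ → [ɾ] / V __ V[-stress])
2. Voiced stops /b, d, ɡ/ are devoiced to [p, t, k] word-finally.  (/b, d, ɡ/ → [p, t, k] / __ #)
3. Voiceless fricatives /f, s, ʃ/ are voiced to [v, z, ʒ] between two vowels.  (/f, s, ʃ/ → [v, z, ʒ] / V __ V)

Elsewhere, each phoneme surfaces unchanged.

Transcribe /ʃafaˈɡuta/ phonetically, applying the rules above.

[ʃavaˈɡuɾa]

/ʃ/ (word-initial) fails the environment for rule 3, so it stays [ʃ].
/a/ (between /ʃ/ and /f/) is unaffected → [a].
/f/ (between /a/ and /a/) occurs between two vowels → [v] by rule 3.
/a/ (between /f/ and /ɡ/) is unaffected → [a].
/ɡ/ (between /a/ and /u/): rule 2 targets it, but not word-finally → unchanged [ɡ].
/u/ (between /ɡ/ and /t/) is unaffected → [u].
/t/ — between /u/ and /a/, between a vowel and a following unstressed vowel — surfaces as [ɾ] (rule 1).
/a/ (word-final) is unaffected → [a].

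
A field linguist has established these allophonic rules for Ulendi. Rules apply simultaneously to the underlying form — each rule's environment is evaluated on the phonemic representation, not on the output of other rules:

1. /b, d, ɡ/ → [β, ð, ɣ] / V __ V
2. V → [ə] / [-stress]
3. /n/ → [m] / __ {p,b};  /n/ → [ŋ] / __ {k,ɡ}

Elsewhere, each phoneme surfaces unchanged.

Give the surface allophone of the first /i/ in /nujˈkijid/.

[i]

/i/ (between /k/ and /j/) fails the environment for rule 2, so it stays [i].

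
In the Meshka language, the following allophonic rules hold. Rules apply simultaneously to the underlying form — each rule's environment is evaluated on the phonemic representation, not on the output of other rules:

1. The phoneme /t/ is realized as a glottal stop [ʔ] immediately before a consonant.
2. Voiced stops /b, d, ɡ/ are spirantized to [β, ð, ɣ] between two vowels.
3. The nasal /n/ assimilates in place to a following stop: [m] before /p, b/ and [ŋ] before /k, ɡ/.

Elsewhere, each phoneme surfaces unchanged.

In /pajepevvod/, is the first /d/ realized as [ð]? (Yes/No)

No

/d/ — word-final; rule 2 does not apply here → [d].
The actual realization is [d], not [ð].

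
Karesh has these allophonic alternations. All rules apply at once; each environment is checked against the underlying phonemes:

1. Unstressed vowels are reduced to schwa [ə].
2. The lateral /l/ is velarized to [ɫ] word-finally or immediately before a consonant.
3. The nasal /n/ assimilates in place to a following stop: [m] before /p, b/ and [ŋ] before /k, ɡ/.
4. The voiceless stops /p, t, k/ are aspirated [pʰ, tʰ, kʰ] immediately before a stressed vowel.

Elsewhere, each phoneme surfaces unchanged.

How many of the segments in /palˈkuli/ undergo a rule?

4

Segments that undergo a rule: /a/ → [ə] (rule 1); /l/ → [ɫ] (rule 2); /k/ → [kʰ] (rule 4); /i/ → [ə] (rule 1).
All other segments surface unchanged.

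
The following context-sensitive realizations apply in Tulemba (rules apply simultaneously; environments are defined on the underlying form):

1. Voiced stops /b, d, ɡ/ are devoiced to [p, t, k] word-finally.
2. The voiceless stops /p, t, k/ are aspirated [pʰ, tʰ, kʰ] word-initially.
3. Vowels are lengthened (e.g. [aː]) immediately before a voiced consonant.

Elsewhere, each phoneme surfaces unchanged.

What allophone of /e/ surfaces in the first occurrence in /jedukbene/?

/e/ meets the environment for rule 3 (before a voiced consonant) → [eː].

[eː]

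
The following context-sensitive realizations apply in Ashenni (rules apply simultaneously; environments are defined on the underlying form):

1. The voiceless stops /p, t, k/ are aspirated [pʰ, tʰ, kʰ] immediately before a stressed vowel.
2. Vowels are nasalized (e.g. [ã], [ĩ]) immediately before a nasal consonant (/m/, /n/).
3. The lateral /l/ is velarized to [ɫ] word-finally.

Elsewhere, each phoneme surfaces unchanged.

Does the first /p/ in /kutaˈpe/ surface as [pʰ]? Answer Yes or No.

/p/ meets the environment for rule 1 (immediately before a stressed vowel) → [pʰ].
The actual realization is [pʰ], which matches [pʰ].

Yes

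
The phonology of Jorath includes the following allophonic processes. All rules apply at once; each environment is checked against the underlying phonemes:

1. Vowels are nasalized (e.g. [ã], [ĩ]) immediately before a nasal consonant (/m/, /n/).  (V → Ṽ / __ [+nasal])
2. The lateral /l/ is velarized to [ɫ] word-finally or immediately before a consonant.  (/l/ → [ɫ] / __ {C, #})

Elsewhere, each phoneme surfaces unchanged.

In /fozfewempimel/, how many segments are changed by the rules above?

3

Segments that undergo a rule: /e/ → [ẽ] (rule 1); /i/ → [ĩ] (rule 1); /l/ → [ɫ] (rule 2).
All other segments surface unchanged.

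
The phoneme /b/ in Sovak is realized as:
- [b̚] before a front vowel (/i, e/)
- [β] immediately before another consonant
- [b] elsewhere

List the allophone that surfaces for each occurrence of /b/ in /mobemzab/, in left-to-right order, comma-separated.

[b̚], [b]

Occurrence 1 (position 3): before a front vowel (/i, e/) → [b̚].
Occurrence 2 (position 8): no conditioning environment matches → elsewhere allophone [b].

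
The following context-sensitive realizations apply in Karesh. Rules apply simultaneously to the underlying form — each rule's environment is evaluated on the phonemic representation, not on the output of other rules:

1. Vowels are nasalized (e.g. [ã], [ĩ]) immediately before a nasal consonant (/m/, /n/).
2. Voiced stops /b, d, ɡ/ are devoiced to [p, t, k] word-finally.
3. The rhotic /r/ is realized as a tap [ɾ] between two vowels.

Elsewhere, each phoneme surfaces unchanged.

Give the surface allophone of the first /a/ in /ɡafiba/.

/a/ (between /ɡ/ and /f/) is in the target of rule 1 but the environment (before a nasal consonant) is not met → [a].

[a]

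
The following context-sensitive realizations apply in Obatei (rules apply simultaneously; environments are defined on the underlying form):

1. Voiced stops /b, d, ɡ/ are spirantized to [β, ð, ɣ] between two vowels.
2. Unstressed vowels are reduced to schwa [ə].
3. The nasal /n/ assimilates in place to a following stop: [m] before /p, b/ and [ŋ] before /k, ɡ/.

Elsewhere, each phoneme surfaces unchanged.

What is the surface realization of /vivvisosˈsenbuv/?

/v/ — not in any rule's target class → [v].
/i/ — between /v/ and /v/, in an unstressed syllable — surfaces as [ə] (rule 2).
/v/ — not in any rule's target class → [v].
/v/ — not in any rule's target class → [v].
Rule 2 applies to /i/ (between /v/ and /s/: in an unstressed syllable) → [ə].
/s/ — not in any rule's target class → [s].
/o/ (between /s/ and /s/) occurs in an unstressed syllable → [ə] by rule 2.
/s/ stays [s].
/s/ (between /s/ and /e/): no rule targets it → [s].
/e/ — between /s/ and /n/; rule 2 does not apply here → [e].
/n/ (between /e/ and /b/) occurs before a labial or velar stop → [m] by rule 3.
/b/ — between /n/ and /u/; rule 1 does not apply here → [b].
/u/ (between /b/ and /v/) occurs in an unstressed syllable → [ə] by rule 2.
/v/ (word-final) is unaffected → [v].

[vəvvəsəsˈsembəv]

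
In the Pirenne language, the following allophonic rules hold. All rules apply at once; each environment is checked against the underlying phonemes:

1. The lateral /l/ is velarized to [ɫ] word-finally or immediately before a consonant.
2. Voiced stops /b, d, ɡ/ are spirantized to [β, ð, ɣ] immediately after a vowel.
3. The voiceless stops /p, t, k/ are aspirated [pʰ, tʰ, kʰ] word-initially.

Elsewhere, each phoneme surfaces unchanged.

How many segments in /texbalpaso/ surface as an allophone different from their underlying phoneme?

2

Segments that undergo a rule: /t/ → [tʰ] (rule 3); /l/ → [ɫ] (rule 1).
All other segments surface unchanged.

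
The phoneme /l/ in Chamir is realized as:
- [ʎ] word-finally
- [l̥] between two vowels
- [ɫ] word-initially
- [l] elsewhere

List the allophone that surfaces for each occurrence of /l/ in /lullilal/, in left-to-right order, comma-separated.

[ɫ], [l], [l], [l̥], [ʎ]

Occurrence 1 (position 1): word-initially → [ɫ].
Occurrence 2 (position 3): no conditioning environment matches → elsewhere allophone [l].
Occurrence 3 (position 4): no conditioning environment matches → elsewhere allophone [l].
Occurrence 4 (position 6): between two vowels → [l̥].
Occurrence 5 (position 8): word-finally → [ʎ].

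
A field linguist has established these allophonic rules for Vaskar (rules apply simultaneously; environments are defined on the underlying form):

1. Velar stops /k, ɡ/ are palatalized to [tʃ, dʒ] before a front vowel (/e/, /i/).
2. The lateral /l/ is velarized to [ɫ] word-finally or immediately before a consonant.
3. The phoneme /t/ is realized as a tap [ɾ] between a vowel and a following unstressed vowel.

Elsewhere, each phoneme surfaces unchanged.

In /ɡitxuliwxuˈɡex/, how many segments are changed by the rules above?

2

Segments that undergo a rule: /ɡ/ → [dʒ] (rule 1); /ɡ/ → [dʒ] (rule 1).
All other segments surface unchanged.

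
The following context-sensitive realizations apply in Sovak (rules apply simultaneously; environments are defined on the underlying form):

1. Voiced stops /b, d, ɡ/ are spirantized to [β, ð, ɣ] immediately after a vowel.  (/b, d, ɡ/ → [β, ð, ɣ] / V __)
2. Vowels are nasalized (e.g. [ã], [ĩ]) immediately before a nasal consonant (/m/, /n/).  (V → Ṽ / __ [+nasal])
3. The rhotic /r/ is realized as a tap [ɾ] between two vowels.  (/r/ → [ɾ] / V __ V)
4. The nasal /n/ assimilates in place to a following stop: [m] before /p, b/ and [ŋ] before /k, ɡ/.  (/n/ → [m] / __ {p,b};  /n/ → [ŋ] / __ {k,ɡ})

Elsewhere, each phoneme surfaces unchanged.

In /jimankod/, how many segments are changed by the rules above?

4

Segments that undergo a rule: /i/ → [ĩ] (rule 2); /a/ → [ã] (rule 2); /n/ → [ŋ] (rule 4); /d/ → [ð] (rule 1).
All other segments surface unchanged.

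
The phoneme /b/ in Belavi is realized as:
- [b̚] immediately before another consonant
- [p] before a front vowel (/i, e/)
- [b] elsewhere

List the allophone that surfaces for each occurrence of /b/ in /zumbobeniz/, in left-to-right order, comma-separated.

[b], [p]

Occurrence 1 (position 4): no conditioning environment matches → elsewhere allophone [b].
Occurrence 2 (position 6): before a front vowel (/i, e/) → [p].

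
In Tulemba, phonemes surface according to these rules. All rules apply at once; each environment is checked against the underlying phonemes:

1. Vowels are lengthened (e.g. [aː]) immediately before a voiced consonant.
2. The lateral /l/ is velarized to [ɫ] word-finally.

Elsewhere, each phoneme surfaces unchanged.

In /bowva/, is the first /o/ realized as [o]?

No

/o/ — between /b/ and /w/, before a voiced consonant — surfaces as [oː] (rule 1).
The actual realization is [oː], not [o].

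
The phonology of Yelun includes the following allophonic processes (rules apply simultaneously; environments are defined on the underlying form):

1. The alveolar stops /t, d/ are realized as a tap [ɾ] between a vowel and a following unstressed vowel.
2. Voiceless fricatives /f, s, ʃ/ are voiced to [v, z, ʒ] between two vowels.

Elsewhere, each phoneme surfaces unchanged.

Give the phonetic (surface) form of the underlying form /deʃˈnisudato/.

/d/ (word-initial): rule 1 targets it, but not between a vowel and a following unstressed vowel → unchanged [d].
/e/ (between /d/ and /ʃ/) is unaffected → [e].
/ʃ/ (between /e/ and /n/) fails the environment for rule 2, so it stays [ʃ].
/n/ — not in any rule's target class → [n].
/i/ — not in any rule's target class → [i].
/s/ — between /i/ and /u/, between two vowels — surfaces as [z] (rule 2).
/u/ (between /s/ and /d/) is unaffected → [u].
/d/ — between /u/ and /a/, between a vowel and a following unstressed vowel — surfaces as [ɾ] (rule 1).
/a/ — not in any rule's target class → [a].
/t/ — between /a/ and /o/, between a vowel and a following unstressed vowel — surfaces as [ɾ] (rule 1).
/o/ (word-final): no rule targets it → [o].

[deʃˈnizuɾaɾo]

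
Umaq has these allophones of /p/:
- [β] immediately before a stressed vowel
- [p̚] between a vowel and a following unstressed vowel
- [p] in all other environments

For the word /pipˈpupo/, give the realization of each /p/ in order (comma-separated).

[p], [p], [β], [p̚]

Occurrence 1 (position 1): no conditioning environment matches → elsewhere allophone [p].
Occurrence 2 (position 3): no conditioning environment matches → elsewhere allophone [p].
Occurrence 3 (position 4): immediately before a stressed vowel → [β].
Occurrence 4 (position 6): between a vowel and a following unstressed vowel → [p̚].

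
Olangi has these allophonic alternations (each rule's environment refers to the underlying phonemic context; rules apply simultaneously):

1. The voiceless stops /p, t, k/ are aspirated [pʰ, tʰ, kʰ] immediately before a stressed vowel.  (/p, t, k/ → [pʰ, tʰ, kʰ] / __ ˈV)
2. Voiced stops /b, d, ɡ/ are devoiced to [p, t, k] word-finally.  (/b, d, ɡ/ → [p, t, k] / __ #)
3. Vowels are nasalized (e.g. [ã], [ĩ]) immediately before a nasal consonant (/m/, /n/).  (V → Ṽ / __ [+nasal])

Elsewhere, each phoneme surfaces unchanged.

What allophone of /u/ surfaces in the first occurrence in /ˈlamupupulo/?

/u/ (between /m/ and /p/) fails the environment for rule 3, so it stays [u].

[u]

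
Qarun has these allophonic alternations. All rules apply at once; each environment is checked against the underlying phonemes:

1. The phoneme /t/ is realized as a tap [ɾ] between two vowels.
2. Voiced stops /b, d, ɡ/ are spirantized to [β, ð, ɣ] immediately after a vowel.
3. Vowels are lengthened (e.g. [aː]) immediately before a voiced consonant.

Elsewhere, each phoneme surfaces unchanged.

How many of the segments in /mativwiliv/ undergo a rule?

4

Segments that undergo a rule: /t/ → [ɾ] (rule 1); /i/ → [iː] (rule 3); /i/ → [iː] (rule 3); /i/ → [iː] (rule 3).
All other segments surface unchanged.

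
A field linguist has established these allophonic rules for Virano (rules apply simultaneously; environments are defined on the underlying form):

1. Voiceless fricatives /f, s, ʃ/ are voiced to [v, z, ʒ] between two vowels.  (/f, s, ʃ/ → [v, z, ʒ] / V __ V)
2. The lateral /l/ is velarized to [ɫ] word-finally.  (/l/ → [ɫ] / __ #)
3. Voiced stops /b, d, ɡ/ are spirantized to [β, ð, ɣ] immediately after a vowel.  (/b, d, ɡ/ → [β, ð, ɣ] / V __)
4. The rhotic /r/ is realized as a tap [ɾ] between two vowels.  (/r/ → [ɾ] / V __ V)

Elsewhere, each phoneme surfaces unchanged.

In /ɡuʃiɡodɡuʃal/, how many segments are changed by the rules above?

Segments that undergo a rule: /ʃ/ → [ʒ] (rule 1); /ɡ/ → [ɣ] (rule 3); /d/ → [ð] (rule 3); /ʃ/ → [ʒ] (rule 1); /l/ → [ɫ] (rule 2).
All other segments surface unchanged.

5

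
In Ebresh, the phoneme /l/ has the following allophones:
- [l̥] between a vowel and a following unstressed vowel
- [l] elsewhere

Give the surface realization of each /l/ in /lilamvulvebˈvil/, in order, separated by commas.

Occurrence 1 (position 1): no conditioning environment matches → elsewhere allophone [l].
Occurrence 2 (position 3): between a vowel and a following unstressed vowel → [l̥].
Occurrence 3 (position 8): no conditioning environment matches → elsewhere allophone [l].
Occurrence 4 (position 14): no conditioning environment matches → elsewhere allophone [l].

[l], [l̥], [l], [l]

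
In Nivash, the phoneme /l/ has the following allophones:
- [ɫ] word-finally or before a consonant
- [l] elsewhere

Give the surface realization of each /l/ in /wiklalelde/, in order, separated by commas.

[l], [l], [ɫ]

Occurrence 1 (position 4): no conditioning environment matches → elsewhere allophone [l].
Occurrence 2 (position 6): no conditioning environment matches → elsewhere allophone [l].
Occurrence 3 (position 8): word-finally or before a consonant → [ɫ].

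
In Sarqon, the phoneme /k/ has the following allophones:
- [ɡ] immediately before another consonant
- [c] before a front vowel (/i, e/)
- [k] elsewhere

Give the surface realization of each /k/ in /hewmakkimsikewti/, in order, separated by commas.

Occurrence 1 (position 6): immediately before another consonant → [ɡ].
Occurrence 2 (position 7): before a front vowel (/i, e/) → [c].
Occurrence 3 (position 12): before a front vowel (/i, e/) → [c].

[ɡ], [c], [c]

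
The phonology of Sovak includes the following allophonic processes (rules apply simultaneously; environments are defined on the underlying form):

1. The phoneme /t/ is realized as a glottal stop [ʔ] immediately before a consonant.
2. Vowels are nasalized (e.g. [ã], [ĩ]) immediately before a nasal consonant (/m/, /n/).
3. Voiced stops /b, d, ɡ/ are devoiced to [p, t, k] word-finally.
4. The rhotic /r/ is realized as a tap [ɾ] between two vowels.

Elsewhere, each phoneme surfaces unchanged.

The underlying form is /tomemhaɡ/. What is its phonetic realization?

/t/ (word-initial) fails the environment for rule 1, so it stays [t].
/o/ (between /t/ and /m/): before a nasal consonant, so rule 2 applies → [õ].
/m/ stays [m].
/e/ — between /m/ and /m/, before a nasal consonant — surfaces as [ẽ] (rule 2).
/m/ (between /e/ and /h/): no rule targets it → [m].
/h/ — not in any rule's target class → [h].
/a/ (between /h/ and /ɡ/) is in the target of rule 2 but the environment (before a nasal consonant) is not met → [a].
/ɡ/ meets the environment for rule 3 (word-finally) → [k].

[tõmẽmhak]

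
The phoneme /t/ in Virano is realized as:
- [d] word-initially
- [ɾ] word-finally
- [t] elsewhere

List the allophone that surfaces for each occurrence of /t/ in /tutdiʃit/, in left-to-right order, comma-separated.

[d], [t], [ɾ]

Occurrence 1 (position 1): word-initially → [d].
Occurrence 2 (position 3): no conditioning environment matches → elsewhere allophone [t].
Occurrence 3 (position 8): word-finally → [ɾ].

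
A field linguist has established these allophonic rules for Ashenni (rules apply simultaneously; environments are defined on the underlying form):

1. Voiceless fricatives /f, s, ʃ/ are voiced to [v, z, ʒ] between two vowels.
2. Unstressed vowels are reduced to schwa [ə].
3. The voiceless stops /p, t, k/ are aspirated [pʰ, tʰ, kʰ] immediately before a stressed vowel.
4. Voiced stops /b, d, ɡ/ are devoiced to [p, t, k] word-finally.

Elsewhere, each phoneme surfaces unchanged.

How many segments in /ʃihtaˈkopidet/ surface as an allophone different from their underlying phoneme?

5

Segments that undergo a rule: /i/ → [ə] (rule 2); /a/ → [ə] (rule 2); /k/ → [kʰ] (rule 3); /i/ → [ə] (rule 2); /e/ → [ə] (rule 2).
All other segments surface unchanged.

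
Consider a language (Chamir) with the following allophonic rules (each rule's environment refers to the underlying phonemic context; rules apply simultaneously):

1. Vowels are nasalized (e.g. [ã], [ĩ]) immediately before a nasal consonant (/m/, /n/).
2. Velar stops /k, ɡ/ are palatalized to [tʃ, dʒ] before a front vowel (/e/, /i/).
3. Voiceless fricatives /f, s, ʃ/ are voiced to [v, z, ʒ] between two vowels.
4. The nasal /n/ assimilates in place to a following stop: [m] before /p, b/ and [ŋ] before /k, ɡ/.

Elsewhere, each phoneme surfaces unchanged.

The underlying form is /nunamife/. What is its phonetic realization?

/n/ (word-initial): rule 4 targets it, but not before a labial or velar stop → unchanged [n].
Rule 1 applies to /u/ (between /n/ and /n/: before a nasal consonant) → [ũ].
/n/ (between /u/ and /a/): rule 4 targets it, but not before a labial or velar stop → unchanged [n].
Rule 1 applies to /a/ (between /n/ and /m/: before a nasal consonant) → [ã].
/i/ (between /m/ and /f/) is in the target of rule 1 but the environment (before a nasal consonant) is not met → [i].
/f/ (between /i/ and /e/): between two vowels, so rule 3 applies → [v].
/e/ (word-final): rule 1 targets it, but not before a nasal consonant → unchanged [e].

[nũnãmive]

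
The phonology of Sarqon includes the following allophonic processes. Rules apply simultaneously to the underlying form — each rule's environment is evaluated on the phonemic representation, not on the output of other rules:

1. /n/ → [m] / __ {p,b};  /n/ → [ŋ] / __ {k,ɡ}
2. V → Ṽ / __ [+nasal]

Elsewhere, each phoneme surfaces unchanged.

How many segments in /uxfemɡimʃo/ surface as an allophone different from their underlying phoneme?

2

Segments that undergo a rule: /e/ → [ẽ] (rule 2); /i/ → [ĩ] (rule 2).
All other segments surface unchanged.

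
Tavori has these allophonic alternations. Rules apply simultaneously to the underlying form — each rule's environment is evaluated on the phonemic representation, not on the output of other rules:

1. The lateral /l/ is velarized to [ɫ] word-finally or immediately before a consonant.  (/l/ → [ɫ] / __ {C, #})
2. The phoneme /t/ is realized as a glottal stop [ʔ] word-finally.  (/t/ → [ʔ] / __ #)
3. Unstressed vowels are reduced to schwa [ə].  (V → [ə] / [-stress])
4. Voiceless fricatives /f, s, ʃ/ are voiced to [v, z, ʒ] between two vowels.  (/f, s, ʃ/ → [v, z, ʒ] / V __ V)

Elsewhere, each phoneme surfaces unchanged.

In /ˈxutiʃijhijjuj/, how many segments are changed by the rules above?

5

Segments that undergo a rule: /i/ → [ə] (rule 3); /ʃ/ → [ʒ] (rule 4); /i/ → [ə] (rule 3); /i/ → [ə] (rule 3); /u/ → [ə] (rule 3).
All other segments surface unchanged.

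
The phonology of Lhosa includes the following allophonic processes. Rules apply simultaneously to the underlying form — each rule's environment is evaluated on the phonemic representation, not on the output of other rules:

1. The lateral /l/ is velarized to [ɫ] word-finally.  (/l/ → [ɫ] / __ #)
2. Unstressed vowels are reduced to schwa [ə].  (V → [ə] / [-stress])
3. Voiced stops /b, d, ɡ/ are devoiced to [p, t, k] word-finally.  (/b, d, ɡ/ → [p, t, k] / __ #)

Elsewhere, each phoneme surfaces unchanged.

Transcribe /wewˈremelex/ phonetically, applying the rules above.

[wəwˈremələx]

/w/ (word-initial) is unaffected → [w].
/e/ (between /w/ and /w/): in an unstressed syllable, so rule 2 applies → [ə].
/w/ stays [w].
/r/ — not in any rule's target class → [r].
/e/ (between /r/ and /m/) fails the environment for rule 2, so it stays [e].
/m/ (between /e/ and /e/) is unaffected → [m].
/e/ meets the environment for rule 2 (in an unstressed syllable) → [ə].
/l/ (between /e/ and /e/): rule 1 targets it, but not word-finally → unchanged [l].
/e/ — between /l/ and /x/, in an unstressed syllable — surfaces as [ə] (rule 2).
/x/ (word-final) is unaffected → [x].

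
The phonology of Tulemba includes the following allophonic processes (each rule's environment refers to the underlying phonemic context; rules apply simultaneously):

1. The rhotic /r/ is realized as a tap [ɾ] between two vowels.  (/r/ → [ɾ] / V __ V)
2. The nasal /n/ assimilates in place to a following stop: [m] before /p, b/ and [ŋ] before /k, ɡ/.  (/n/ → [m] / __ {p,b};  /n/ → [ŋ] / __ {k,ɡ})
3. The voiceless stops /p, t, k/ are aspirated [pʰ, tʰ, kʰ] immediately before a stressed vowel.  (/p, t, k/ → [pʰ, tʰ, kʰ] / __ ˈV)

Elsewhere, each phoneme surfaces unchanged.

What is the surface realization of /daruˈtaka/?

/d/ (word-initial) is unaffected → [d].
/a/ — not in any rule's target class → [a].
/r/ meets the environment for rule 1 (between two vowels) → [ɾ].
/u/ (between /r/ and /t/) is unaffected → [u].
/t/ — between /u/ and /a/, immediately before a stressed vowel — surfaces as [tʰ] (rule 3).
/a/ (between /t/ and /k/) is unaffected → [a].
/k/ (between /a/ and /a/) fails the environment for rule 3, so it stays [k].
/a/ (word-final) is unaffected → [a].

[daɾuˈtʰaka]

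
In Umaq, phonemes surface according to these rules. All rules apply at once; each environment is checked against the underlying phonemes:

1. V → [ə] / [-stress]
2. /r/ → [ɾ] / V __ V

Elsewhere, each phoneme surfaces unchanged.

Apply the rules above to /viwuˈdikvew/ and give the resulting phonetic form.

/v/ stays [v].
/i/ (between /v/ and /w/): in an unstressed syllable, so rule 1 applies → [ə].
/w/ (between /i/ and /u/) is unaffected → [w].
/u/ — between /w/ and /d/, in an unstressed syllable — surfaces as [ə] (rule 1).
/d/ — not in any rule's target class → [d].
/i/ — between /d/ and /k/; rule 1 does not apply here → [i].
/k/ (between /i/ and /v/) is unaffected → [k].
/v/ (between /k/ and /e/) is unaffected → [v].
Rule 1 applies to /e/ (between /v/ and /w/: in an unstressed syllable) → [ə].
/w/ stays [w].

[vəwəˈdikvəw]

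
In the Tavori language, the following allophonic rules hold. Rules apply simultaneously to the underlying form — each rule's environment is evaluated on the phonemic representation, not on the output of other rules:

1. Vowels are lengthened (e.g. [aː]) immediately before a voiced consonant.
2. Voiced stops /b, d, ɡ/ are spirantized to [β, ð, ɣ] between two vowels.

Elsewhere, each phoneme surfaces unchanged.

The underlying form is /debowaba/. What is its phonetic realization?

/d/ — word-initial; rule 2 does not apply here → [d].
/e/ — between /d/ and /b/, before a voiced consonant — surfaces as [eː] (rule 1).
/b/ meets the environment for rule 2 (between two vowels) → [β].
Rule 1 applies to /o/ (between /b/ and /w/: before a voiced consonant) → [oː].
/a/ (between /w/ and /b/) occurs before a voiced consonant → [aː] by rule 1.
/b/ — between /a/ and /a/, between two vowels — surfaces as [β] (rule 2).
/a/ (word-final) is in the target of rule 1 but the environment (before a voiced consonant) is not met → [a].

[deːβoːwaːβa]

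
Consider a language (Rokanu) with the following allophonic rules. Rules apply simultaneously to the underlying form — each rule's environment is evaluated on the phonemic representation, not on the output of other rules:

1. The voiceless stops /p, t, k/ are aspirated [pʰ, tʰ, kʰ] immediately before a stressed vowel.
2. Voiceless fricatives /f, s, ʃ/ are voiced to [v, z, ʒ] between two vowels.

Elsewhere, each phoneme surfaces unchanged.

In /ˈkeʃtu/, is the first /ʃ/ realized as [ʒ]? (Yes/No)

/ʃ/ — between /e/ and /t/; rule 2 does not apply here → [ʃ].
The actual realization is [ʃ], not [ʒ].

No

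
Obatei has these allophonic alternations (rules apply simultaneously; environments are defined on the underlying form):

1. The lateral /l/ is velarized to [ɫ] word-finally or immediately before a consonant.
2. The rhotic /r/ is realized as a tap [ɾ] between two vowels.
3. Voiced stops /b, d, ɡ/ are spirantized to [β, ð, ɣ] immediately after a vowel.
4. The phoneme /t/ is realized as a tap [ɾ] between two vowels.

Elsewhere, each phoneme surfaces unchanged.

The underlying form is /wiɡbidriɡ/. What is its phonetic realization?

Rule 3 applies to /ɡ/ (between /i/ and /b/: immediately after a vowel) → [ɣ].
/b/ (between /ɡ/ and /i/) fails the environment for rule 3, so it stays [b].
/d/ meets the environment for rule 3 (immediately after a vowel) → [ð].
/r/ (between /d/ and /i/) is in the target of rule 2 but the environment (between two vowels) is not met → [r].
/ɡ/ meets the environment for rule 3 (immediately after a vowel) → [ɣ].

[wiɣbiðriɣ]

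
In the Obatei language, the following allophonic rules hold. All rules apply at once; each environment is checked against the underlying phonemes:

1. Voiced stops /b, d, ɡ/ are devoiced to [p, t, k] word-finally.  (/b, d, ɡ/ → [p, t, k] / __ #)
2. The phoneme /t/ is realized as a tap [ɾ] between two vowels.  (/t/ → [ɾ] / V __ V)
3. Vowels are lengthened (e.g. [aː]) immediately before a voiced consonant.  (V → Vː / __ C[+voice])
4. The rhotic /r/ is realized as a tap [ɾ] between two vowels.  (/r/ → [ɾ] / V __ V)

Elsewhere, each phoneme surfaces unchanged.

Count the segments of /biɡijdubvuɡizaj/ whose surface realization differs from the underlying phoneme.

6

Segments that undergo a rule: /i/ → [iː] (rule 3); /i/ → [iː] (rule 3); /u/ → [uː] (rule 3); /u/ → [uː] (rule 3); /i/ → [iː] (rule 3); /a/ → [aː] (rule 3).
All other segments surface unchanged.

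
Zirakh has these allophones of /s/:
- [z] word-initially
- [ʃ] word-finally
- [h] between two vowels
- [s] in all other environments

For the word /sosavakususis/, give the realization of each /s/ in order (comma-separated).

Occurrence 1 (position 1): word-initially → [z].
Occurrence 2 (position 3): between two vowels → [h].
Occurrence 3 (position 9): between two vowels → [h].
Occurrence 4 (position 11): between two vowels → [h].
Occurrence 5 (position 13): word-finally → [ʃ].

[z], [h], [h], [h], [ʃ]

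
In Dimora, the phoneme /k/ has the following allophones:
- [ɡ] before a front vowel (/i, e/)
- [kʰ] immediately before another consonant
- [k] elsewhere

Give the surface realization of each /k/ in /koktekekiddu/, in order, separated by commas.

[k], [kʰ], [ɡ], [ɡ]

Occurrence 1 (position 1): no conditioning environment matches → elsewhere allophone [k].
Occurrence 2 (position 3): immediately before another consonant → [kʰ].
Occurrence 3 (position 6): before a front vowel (/i, e/) → [ɡ].
Occurrence 4 (position 8): before a front vowel (/i, e/) → [ɡ].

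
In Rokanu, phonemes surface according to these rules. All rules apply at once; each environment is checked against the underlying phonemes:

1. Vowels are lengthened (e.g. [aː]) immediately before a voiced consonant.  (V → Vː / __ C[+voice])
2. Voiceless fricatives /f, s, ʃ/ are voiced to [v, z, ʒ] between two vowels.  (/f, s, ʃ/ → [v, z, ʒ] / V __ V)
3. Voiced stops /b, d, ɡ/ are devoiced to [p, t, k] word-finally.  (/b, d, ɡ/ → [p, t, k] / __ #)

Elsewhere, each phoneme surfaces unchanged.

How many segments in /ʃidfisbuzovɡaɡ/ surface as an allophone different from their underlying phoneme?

5

Segments that undergo a rule: /i/ → [iː] (rule 1); /u/ → [uː] (rule 1); /o/ → [oː] (rule 1); /a/ → [aː] (rule 1); /ɡ/ → [k] (rule 3).
All other segments surface unchanged.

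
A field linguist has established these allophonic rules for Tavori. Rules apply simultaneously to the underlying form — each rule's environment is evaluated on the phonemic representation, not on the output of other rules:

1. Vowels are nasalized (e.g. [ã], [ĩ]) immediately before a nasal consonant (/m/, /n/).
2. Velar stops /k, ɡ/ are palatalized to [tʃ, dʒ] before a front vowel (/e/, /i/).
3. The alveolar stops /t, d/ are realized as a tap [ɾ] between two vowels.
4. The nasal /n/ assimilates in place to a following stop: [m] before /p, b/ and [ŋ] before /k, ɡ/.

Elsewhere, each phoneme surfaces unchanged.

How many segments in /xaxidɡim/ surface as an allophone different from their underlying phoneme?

Segments that undergo a rule: /ɡ/ → [dʒ] (rule 2); /i/ → [ĩ] (rule 1).
All other segments surface unchanged.

2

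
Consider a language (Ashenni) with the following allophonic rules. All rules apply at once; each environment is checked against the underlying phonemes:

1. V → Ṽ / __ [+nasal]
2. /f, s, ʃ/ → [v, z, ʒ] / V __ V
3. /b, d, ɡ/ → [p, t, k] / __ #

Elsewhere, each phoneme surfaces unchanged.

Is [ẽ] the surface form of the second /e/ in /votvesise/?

/e/ (word-final) is in the target of rule 1 but the environment (before a nasal consonant) is not met → [e].
The actual realization is [e], not [ẽ].

No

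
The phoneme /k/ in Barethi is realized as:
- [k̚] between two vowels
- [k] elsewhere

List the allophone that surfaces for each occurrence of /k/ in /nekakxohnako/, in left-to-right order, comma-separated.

Occurrence 1 (position 3): between two vowels → [k̚].
Occurrence 2 (position 5): no conditioning environment matches → elsewhere allophone [k].
Occurrence 3 (position 11): between two vowels → [k̚].

[k̚], [k], [k̚]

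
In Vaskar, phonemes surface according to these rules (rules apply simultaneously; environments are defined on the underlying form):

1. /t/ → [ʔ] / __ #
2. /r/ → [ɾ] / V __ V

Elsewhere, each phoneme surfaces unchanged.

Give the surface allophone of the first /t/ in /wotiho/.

/t/ (between /o/ and /i/) is in the target of rule 1 but the environment (word-finally) is not met → [t].

[t]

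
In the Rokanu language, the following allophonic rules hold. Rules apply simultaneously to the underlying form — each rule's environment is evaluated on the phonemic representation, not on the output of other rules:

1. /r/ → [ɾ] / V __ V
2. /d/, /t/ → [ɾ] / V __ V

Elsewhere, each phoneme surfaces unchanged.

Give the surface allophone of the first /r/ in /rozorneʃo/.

/r/ (word-initial) fails the environment for rule 1, so it stays [r].

[r]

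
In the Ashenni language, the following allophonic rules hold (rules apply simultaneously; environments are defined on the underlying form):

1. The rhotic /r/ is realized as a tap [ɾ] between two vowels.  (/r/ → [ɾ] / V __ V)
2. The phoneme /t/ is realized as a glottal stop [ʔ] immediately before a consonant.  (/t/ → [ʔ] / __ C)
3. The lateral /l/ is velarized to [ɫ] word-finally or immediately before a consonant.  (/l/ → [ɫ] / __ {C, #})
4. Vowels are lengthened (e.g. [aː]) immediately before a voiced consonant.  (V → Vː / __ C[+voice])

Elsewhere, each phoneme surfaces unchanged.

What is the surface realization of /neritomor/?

/n/ — not in any rule's target class → [n].
/e/ (between /n/ and /r/) occurs before a voiced consonant → [eː] by rule 4.
/r/ — between /e/ and /i/, between two vowels — surfaces as [ɾ] (rule 1).
/i/ (between /r/ and /t/) is in the target of rule 4 but the environment (before a voiced consonant) is not met → [i].
/t/ (between /i/ and /o/) fails the environment for rule 2, so it stays [t].
/o/ (between /t/ and /m/): before a voiced consonant, so rule 4 applies → [oː].
/m/ — not in any rule's target class → [m].
/o/ meets the environment for rule 4 (before a voiced consonant) → [oː].
/r/ (word-final) is in the target of rule 1 but the environment (between two vowels) is not met → [r].

[neːɾitoːmoːr]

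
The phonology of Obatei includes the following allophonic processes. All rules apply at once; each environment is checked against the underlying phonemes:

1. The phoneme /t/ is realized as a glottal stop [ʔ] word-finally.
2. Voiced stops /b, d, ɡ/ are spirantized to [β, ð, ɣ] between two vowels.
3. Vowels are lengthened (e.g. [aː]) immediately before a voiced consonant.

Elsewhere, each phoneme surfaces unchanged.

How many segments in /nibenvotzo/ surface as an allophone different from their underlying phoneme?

Segments that undergo a rule: /i/ → [iː] (rule 3); /b/ → [β] (rule 2); /e/ → [eː] (rule 3).
All other segments surface unchanged.

3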